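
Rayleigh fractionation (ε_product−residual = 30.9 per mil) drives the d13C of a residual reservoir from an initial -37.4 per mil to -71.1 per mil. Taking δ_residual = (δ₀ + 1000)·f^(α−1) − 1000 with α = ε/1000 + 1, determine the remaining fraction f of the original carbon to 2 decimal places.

0.32

α − 1 = ε/1000 = 0.0309
(δ_res + 1000)/(δ₀ + 1000) = (-71.1 + 1000)/(-37.4 + 1000) = 928.9/962.6 = 0.964991
f = 0.964991^(1/0.0309) = exp(ln(0.964991)/0.0309) = exp(-0.03564/0.0309)
f = exp(-1.1533) = 0.3156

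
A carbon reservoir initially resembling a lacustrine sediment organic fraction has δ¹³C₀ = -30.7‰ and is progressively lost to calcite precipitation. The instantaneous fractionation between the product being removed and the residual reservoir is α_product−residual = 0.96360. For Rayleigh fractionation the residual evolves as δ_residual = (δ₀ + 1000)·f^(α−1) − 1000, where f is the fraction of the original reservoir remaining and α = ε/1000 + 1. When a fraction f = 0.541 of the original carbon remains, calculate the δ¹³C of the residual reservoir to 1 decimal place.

Rayleigh residual: δ_res = (δ₀ + 1000)·f^(α−1) − 1000
α − 1 = -0.03640
f^(α−1) = 0.541^(-0.03640) = 1.022614
δ_res = (-30.7 + 1000) × 1.022614 − 1000 = 991.219 − 1000 = -8.78‰

-8.8‰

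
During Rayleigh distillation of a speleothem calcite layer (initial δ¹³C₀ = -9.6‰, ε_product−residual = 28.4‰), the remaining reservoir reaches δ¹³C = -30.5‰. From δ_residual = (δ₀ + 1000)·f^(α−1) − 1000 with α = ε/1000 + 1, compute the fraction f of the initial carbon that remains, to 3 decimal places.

α − 1 = ε/1000 = 0.0284
(δ_res + 1000)/(δ₀ + 1000) = (-30.5 + 1000)/(-9.6 + 1000) = 969.5/990.4 = 0.978897
f = 0.978897^(1/0.0284) = exp(ln(0.978897)/0.0284) = exp(-0.02133/0.0284)
f = exp(-0.7510) = 0.4719

0.472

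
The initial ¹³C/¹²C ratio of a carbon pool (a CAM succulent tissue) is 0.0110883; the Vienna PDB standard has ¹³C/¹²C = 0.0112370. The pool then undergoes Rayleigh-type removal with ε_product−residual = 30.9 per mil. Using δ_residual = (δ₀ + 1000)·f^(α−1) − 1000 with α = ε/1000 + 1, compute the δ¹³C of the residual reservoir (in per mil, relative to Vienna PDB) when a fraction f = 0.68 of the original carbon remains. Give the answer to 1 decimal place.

δ₀ = (0.0110883/0.0112370 − 1)×1000 = (0.986767 − 1)×1000 = -13.233 per mil
α − 1 = ε/1000 = 0.0309
f^(α−1) = 0.68^(0.0309) = 0.988154
δ_res = (-13.233 + 1000) × 0.988154 − 1000 = 975.077 − 1000 = -24.92 per mil

-24.9 per mil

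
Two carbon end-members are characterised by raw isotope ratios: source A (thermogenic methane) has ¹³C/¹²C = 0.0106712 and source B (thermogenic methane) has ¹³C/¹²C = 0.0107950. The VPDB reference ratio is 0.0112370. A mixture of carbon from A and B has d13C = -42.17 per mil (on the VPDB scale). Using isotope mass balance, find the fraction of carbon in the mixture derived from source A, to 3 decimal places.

0.257

δ_A = (0.0106712/0.0112370 − 1)×1000 = (0.949648 − 1)×1000 = -50.352 per mil
δ_B = (0.0107950/0.0112370 − 1)×1000 = (0.960666 − 1)×1000 = -39.334 per mil
f_A = (δ_mix − δ_B)/(δ_A − δ_B) = (-42.17 − (-39.334))/(-50.352 − (-39.334))
f_A = -2.836 / -11.017 = 0.2574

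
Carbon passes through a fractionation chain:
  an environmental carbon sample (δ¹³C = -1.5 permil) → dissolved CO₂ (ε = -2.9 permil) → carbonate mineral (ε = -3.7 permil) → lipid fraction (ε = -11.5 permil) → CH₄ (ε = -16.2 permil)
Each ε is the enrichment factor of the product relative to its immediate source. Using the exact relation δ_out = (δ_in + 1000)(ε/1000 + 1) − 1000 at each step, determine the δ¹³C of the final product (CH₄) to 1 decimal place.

-35.4 permil

step 1: δ = (-1.50 + 1000)·(-2.9/1000 + 1) − 1000 = -4.40 permil
step 2: δ = (-4.40 + 1000)·(-3.7/1000 + 1) − 1000 = -8.08 permil
step 3: δ = (-8.08 + 1000)·(-11.5/1000 + 1) − 1000 = -19.49 permil
step 4: δ = (-19.49 + 1000)·(-16.2/1000 + 1) − 1000 = -35.37 permil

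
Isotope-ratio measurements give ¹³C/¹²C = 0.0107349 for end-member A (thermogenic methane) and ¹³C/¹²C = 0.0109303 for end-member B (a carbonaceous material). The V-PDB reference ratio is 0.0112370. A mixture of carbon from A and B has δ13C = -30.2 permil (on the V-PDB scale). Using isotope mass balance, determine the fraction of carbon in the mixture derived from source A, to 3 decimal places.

δ_A = (0.0107349/0.0112370 − 1)×1000 = (0.955317 − 1)×1000 = -44.683 permil
δ_B = (0.0109303/0.0112370 − 1)×1000 = (0.972706 − 1)×1000 = -27.294 permil
f_A = (δ_mix − δ_B)/(δ_A − δ_B) = (-30.2 − (-27.294))/(-44.683 − (-27.294))
f_A = -2.906 / -17.389 = 0.1671

0.167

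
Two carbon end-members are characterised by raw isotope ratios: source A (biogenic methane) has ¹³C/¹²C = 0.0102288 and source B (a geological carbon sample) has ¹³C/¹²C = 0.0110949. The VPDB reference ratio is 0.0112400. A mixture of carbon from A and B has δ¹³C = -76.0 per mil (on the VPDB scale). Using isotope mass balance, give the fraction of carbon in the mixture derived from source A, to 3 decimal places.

0.819

δ_A = (0.0102288/0.0112400 − 1)×1000 = (0.910036 − 1)×1000 = -89.964 per mil
δ_B = (0.0110949/0.0112400 − 1)×1000 = (0.987091 − 1)×1000 = -12.909 per mil
f_A = (δ_mix − δ_B)/(δ_A − δ_B) = (-76.0 − (-12.909))/(-89.964 − (-12.909))
f_A = -63.091 / -77.055 = 0.8188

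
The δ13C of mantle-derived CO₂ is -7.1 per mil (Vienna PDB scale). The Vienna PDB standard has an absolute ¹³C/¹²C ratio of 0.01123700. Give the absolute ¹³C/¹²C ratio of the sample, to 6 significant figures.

0.0111572

R_sample = R_standard × (δ13C/1000 + 1)
R_sample = 0.01123700 × (-7.1/1000 + 1) = 0.01123700 × 0.992900
R_sample = 0.0111572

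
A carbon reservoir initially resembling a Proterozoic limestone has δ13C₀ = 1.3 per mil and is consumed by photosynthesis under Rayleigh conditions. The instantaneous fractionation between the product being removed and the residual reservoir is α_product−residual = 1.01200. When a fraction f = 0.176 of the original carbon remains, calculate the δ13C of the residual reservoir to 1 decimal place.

-19.4 per mil

Rayleigh residual: δ_res = (δ₀ + 1000)·f^(α−1) − 1000
α − 1 = 0.01200
f^(α−1) = 0.176^(0.01200) = 0.979369
δ_res = (1.3 + 1000) × 0.979369 − 1000 = 980.642 − 1000 = -19.36 per mil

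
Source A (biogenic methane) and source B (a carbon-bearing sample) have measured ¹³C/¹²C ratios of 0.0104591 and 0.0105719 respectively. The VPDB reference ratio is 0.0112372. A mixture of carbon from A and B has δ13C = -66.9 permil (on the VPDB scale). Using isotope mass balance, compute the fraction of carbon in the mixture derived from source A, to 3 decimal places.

δ_A = (0.0104591/0.0112372 − 1)×1000 = (0.930757 − 1)×1000 = -69.243 permil
δ_B = (0.0105719/0.0112372 − 1)×1000 = (0.940795 − 1)×1000 = -59.205 permil
f_A = (δ_mix − δ_B)/(δ_A − δ_B) = (-66.9 − (-59.205))/(-69.243 − (-59.205))
f_A = -7.695 / -10.038 = 0.7666

0.767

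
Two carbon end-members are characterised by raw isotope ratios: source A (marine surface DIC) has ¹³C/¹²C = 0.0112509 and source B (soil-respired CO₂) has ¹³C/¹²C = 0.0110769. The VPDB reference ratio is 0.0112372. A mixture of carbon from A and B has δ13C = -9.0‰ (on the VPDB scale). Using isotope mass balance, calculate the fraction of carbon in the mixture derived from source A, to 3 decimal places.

δ_A = (0.0112509/0.0112372 − 1)×1000 = (1.001219 − 1)×1000 = 1.219‰
δ_B = (0.0110769/0.0112372 − 1)×1000 = (0.985735 − 1)×1000 = -14.265‰
f_A = (δ_mix − δ_B)/(δ_A − δ_B) = (-9.0 − (-14.265))/(1.219 − (-14.265))
f_A = 5.265 / 15.484 = 0.3400

0.340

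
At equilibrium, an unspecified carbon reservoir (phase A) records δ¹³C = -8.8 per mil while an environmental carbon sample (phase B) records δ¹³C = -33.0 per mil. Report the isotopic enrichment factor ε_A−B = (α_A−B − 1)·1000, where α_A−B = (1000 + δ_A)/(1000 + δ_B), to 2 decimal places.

25.03 per mil

α_A−B = (1000 + -8.8) / (1000 + -33.0) = 991.2 / 967.0 = 1.025026
ε_A−B = (1.025026 − 1) × 1000 = 25.026 per mil
(The approximation ε ≈ δ_A − δ_B would give 24.2 per mil.)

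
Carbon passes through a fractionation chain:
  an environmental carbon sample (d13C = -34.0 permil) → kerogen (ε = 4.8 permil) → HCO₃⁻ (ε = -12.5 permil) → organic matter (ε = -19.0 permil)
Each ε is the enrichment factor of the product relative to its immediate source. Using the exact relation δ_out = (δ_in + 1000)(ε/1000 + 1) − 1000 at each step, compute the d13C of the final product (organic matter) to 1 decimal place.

step 1: δ = (-34.00 + 1000)·(4.8/1000 + 1) − 1000 = -29.36 permil
step 2: δ = (-29.36 + 1000)·(-12.5/1000 + 1) − 1000 = -41.50 permil
step 3: δ = (-41.50 + 1000)·(-19.0/1000 + 1) − 1000 = -59.71 permil

-59.7 permil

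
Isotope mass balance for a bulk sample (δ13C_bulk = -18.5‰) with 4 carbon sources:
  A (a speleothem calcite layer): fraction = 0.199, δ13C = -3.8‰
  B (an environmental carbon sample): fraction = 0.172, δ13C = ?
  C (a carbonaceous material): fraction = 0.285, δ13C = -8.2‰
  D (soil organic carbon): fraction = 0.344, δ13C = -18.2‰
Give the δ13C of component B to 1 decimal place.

-53.2‰

Isotope mass balance: δ_bulk = Σ fᵢ·δᵢ.
-18.5 = 0.199×(-3.8) + 0.172×δ_B + 0.285×(-8.2) + 0.344×(-18.2)
0.172·δ_B = -18.5 − (-9.354) = -9.146
δ_B = -9.146 / 0.172 = -53.17‰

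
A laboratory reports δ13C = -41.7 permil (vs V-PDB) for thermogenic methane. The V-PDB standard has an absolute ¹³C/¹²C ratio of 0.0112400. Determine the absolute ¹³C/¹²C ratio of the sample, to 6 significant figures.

0.0107713

R_sample = R_standard × (δ13C/1000 + 1)
R_sample = 0.0112400 × (-41.7/1000 + 1) = 0.0112400 × 0.958300
R_sample = 0.0107713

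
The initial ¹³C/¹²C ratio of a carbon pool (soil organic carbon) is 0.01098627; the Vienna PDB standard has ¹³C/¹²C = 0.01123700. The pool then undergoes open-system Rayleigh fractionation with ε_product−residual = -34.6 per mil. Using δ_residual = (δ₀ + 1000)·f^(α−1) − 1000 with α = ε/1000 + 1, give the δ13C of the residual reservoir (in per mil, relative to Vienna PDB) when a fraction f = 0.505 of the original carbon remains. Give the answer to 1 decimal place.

1.1 per mil

δ₀ = (0.01098627/0.01123700 − 1)×1000 = (0.977687 − 1)×1000 = -22.313 per mil
α − 1 = ε/1000 = -0.0346
f^(α−1) = 0.505^(-0.0346) = 1.023920
δ_res = (-22.313 + 1000) × 1.023920 − 1000 = 1001.074 − 1000 = 1.07 per mil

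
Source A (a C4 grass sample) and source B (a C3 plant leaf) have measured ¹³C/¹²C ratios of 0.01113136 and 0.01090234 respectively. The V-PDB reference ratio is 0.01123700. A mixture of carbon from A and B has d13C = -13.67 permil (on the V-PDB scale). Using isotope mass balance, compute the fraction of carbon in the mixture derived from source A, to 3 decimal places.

δ_A = (0.01113136/0.01123700 − 1)×1000 = (0.990599 − 1)×1000 = -9.401 permil
δ_B = (0.01090234/0.01123700 − 1)×1000 = (0.970218 − 1)×1000 = -29.782 permil
f_A = (δ_mix − δ_B)/(δ_A − δ_B) = (-13.67 − (-29.782))/(-9.401 − (-29.782))
f_A = 16.112 / 20.381 = 0.7905

0.791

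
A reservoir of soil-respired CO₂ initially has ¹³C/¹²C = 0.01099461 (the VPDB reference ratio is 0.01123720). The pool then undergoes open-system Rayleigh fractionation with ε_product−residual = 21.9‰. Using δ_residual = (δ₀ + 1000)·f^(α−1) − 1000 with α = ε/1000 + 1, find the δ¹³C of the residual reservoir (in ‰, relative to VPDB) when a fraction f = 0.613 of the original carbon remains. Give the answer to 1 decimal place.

δ₀ = (0.01099461/0.01123720 − 1)×1000 = (0.978412 − 1)×1000 = -21.588‰
α − 1 = ε/1000 = 0.0219
f^(α−1) = 0.613^(0.0219) = 0.989340
δ_res = (-21.588 + 1000) × 0.989340 − 1000 = 967.982 − 1000 = -32.02‰

-32.0‰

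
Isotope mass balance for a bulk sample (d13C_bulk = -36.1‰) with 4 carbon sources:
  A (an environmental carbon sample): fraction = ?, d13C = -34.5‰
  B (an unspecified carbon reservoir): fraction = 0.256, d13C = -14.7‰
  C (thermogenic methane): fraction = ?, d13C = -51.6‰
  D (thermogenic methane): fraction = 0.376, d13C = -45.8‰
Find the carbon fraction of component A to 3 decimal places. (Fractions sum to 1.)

0.226

Let f_A and f_C be the unknown fractions; fractions sum to 1 so f_A + f_C = 0.368.
Mass balance: Σ fᵢ·δᵢ = δ_bulk ⇒ f_A·(-34.5) + f_C·(-51.6) = -36.1 − (-20.984) = -15.116
Substitute f_C = 0.368 − f_A:
f_A·(-34.5 − -51.6) = -15.116 − 0.368×(-51.6) = 3.873
f_A = 3.873 / 17.1 = 0.2265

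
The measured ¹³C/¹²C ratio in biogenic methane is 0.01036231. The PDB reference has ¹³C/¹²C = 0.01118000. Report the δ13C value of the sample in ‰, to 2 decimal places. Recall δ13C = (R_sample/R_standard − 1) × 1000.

δ13C = (R_sample / R_standard − 1) × 1000
R_sample / R_standard = 0.01036231 / 0.01118000 = 0.926861
δ13C = (0.926861 − 1) × 1000 = -73.139‰

-73.14‰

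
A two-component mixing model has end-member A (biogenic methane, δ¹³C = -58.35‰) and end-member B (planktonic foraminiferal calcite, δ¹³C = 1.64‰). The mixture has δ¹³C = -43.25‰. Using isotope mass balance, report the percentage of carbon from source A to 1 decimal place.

δ_mix = f_A·δ_A + (1 − f_A)·δ_B  ⇒  f_A = (δ_mix − δ_B)/(δ_A − δ_B)
f_A = (-43.25 − (1.64)) / (-58.35 − (1.64))
f_A = -44.89 / -59.99 = 0.7483

74.8%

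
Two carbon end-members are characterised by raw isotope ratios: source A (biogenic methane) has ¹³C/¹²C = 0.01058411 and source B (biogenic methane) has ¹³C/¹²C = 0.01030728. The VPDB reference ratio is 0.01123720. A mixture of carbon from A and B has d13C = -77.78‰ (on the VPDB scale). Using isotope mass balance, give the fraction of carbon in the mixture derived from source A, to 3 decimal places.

0.202

δ_A = (0.01058411/0.01123720 − 1)×1000 = (0.941881 − 1)×1000 = -58.119‰
δ_B = (0.01030728/0.01123720 − 1)×1000 = (0.917246 − 1)×1000 = -82.754‰
f_A = (δ_mix − δ_B)/(δ_A − δ_B) = (-77.78 − (-82.754))/(-58.119 − (-82.754))
f_A = 4.974 / 24.635 = 0.2019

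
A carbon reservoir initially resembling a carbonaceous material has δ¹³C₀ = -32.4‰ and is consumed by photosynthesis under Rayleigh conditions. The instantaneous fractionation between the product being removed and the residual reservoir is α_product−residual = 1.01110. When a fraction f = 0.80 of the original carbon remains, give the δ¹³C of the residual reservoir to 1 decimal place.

-34.8‰

Rayleigh residual: δ_res = (δ₀ + 1000)·f^(α−1) − 1000
α − 1 = 0.01110
f^(α−1) = 0.80^(0.01110) = 0.997526
δ_res = (-32.4 + 1000) × 0.997526 − 1000 = 965.206 − 1000 = -34.79‰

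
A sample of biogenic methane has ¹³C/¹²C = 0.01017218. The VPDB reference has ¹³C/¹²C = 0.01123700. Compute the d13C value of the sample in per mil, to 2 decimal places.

d13C = (R_sample / R_standard − 1) × 1000
R_sample / R_standard = 0.01017218 / 0.01123700 = 0.905240
d13C = (0.905240 − 1) × 1000 = -94.760 per mil

-94.76 per mil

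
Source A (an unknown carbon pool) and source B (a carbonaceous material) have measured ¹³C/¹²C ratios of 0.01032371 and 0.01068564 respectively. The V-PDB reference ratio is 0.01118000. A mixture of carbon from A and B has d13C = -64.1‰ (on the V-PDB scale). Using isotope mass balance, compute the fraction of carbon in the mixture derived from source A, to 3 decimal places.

0.614

δ_A = (0.01032371/0.01118000 − 1)×1000 = (0.923409 − 1)×1000 = -76.591‰
δ_B = (0.01068564/0.01118000 − 1)×1000 = (0.955782 − 1)×1000 = -44.218‰
f_A = (δ_mix − δ_B)/(δ_A − δ_B) = (-64.1 − (-44.218))/(-76.591 − (-44.218))
f_A = -19.882 / -32.373 = 0.6141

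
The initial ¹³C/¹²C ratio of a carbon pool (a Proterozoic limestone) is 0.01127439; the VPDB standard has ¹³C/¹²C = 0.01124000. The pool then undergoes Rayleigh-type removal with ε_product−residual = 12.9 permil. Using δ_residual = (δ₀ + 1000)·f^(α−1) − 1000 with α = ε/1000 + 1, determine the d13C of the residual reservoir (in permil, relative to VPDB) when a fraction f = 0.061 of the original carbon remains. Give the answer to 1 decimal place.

δ₀ = (0.01127439/0.01124000 − 1)×1000 = (1.003060 − 1)×1000 = 3.060 permil
α − 1 = ε/1000 = 0.0129
f^(α−1) = 0.061^(0.0129) = 0.964563
δ_res = (3.060 + 1000) × 0.964563 − 1000 = 967.515 − 1000 = -32.49 permil

-32.5 permil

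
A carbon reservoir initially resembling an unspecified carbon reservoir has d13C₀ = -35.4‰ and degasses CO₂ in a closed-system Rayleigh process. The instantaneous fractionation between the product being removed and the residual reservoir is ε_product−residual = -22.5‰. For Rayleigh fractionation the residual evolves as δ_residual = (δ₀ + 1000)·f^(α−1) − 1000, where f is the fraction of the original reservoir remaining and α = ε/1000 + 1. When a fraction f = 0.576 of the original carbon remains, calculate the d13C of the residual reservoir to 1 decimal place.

Rayleigh residual: δ_res = (δ₀ + 1000)·f^(α−1) − 1000
α = ε/1000 + 1 = 0.97750, so α − 1 = -0.02250
f^(α−1) = 0.576^(-0.02250) = 1.012489
δ_res = (-35.4 + 1000) × 1.012489 − 1000 = 976.647 − 1000 = -23.35‰

-23.4‰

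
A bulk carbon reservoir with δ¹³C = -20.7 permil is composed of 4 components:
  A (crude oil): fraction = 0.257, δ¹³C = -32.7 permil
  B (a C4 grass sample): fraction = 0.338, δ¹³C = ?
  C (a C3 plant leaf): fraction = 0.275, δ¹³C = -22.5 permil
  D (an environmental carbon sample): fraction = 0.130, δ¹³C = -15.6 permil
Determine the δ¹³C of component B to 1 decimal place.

-12.1 permil

Isotope mass balance: δ_bulk = Σ fᵢ·δᵢ.
-20.7 = 0.257×(-32.7) + 0.338×δ_B + 0.275×(-22.5) + 0.130×(-15.6)
0.338·δ_B = -20.7 − (-16.619) = -4.081
δ_B = -4.081 / 0.338 = -12.07 permil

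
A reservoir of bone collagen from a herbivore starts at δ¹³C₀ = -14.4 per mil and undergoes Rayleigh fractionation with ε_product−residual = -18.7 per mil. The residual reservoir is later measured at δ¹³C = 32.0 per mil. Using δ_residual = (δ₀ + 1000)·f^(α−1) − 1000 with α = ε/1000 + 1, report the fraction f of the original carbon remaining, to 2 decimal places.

α − 1 = ε/1000 = -0.0187
(δ_res + 1000)/(δ₀ + 1000) = (32.0 + 1000)/(-14.4 + 1000) = 1032.0/985.6 = 1.047078
f = 1.047078^(1/-0.0187) = exp(ln(1.047078)/-0.0187) = exp(0.04600/-0.0187)
f = exp(-2.4601) = 0.0854

0.09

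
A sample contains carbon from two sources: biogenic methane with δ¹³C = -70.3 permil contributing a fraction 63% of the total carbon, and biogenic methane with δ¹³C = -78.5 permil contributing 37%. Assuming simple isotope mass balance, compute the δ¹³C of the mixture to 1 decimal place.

δ_mix = f_A·δ_A + f_B·δ_B
δ_mix = 0.63 × (-70.3) + 0.37 × (-78.5)
δ_mix = -44.29 + -29.04 = -73.33 permil

-73.3 permil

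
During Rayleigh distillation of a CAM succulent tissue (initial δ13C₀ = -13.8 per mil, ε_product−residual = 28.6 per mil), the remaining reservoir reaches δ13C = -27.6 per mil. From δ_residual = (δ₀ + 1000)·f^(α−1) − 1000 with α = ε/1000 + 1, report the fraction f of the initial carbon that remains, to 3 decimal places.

0.611

α − 1 = ε/1000 = 0.0286
(δ_res + 1000)/(δ₀ + 1000) = (-27.6 + 1000)/(-13.8 + 1000) = 972.4/986.2 = 0.986007
f = 0.986007^(1/0.0286) = exp(ln(0.986007)/0.0286) = exp(-0.01409/0.0286)
f = exp(-0.4927) = 0.6110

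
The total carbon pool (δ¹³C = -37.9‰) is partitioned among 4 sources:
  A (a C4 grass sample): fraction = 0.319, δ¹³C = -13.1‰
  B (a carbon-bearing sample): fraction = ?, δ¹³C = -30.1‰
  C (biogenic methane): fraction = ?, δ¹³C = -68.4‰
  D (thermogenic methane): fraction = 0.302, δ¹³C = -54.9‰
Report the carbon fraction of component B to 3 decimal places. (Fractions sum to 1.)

0.229

Let f_B and f_C be the unknown fractions; fractions sum to 1 so f_B + f_C = 0.379.
Mass balance: Σ fᵢ·δᵢ = δ_bulk ⇒ f_B·(-30.1) + f_C·(-68.4) = -37.9 − (-20.759) = -17.141
Substitute f_C = 0.379 − f_B:
f_B·(-30.1 − -68.4) = -17.141 − 0.379×(-68.4) = 8.782
f_B = 8.782 / 38.3 = 0.2293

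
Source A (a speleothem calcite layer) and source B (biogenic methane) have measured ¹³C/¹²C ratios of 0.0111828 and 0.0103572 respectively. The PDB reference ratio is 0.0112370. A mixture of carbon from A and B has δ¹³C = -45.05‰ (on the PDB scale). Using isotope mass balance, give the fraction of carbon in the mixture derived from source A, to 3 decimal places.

0.452

δ_A = (0.0111828/0.0112370 − 1)×1000 = (0.995177 − 1)×1000 = -4.823‰
δ_B = (0.0103572/0.0112370 − 1)×1000 = (0.921705 − 1)×1000 = -78.295‰
f_A = (δ_mix − δ_B)/(δ_A − δ_B) = (-45.05 − (-78.295))/(-4.823 − (-78.295))
f_A = 33.245 / 73.472 = 0.4525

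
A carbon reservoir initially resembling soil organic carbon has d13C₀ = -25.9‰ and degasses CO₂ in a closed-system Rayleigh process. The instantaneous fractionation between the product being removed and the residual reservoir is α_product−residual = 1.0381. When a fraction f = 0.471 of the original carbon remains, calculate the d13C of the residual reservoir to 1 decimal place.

-53.4‰

Rayleigh residual: δ_res = (δ₀ + 1000)·f^(α−1) − 1000
α − 1 = 0.03810
f^(α−1) = 0.471^(0.03810) = 0.971722
δ_res = (-25.9 + 1000) × 0.971722 − 1000 = 946.555 − 1000 = -53.45‰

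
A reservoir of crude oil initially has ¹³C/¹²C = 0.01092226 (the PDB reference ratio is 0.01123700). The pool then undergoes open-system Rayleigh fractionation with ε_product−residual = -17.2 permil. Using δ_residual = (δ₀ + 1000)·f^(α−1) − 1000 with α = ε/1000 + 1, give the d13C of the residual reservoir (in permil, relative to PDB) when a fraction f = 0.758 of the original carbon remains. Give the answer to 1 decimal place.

δ₀ = (0.01092226/0.01123700 − 1)×1000 = (0.971991 − 1)×1000 = -28.009 permil
α − 1 = ε/1000 = -0.0172
f^(α−1) = 0.758^(-0.0172) = 1.004777
δ_res = (-28.009 + 1000) × 1.004777 − 1000 = 976.634 − 1000 = -23.37 permil

-23.4 permil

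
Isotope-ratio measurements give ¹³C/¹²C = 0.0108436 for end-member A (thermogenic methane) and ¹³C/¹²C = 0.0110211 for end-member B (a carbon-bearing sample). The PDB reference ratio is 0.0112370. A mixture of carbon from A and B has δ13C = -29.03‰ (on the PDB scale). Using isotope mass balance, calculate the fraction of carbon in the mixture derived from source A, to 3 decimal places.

0.621

δ_A = (0.0108436/0.0112370 − 1)×1000 = (0.964991 − 1)×1000 = -35.009‰
δ_B = (0.0110211/0.0112370 − 1)×1000 = (0.980787 − 1)×1000 = -19.213‰
f_A = (δ_mix − δ_B)/(δ_A − δ_B) = (-29.03 − (-19.213))/(-35.009 − (-19.213))
f_A = -9.817 / -15.796 = 0.6215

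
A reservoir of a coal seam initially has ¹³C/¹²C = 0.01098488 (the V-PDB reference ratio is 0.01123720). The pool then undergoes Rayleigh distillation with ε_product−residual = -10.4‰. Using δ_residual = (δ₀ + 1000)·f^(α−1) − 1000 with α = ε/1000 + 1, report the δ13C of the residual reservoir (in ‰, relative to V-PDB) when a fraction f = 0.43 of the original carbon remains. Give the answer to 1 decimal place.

δ₀ = (0.01098488/0.01123720 − 1)×1000 = (0.977546 − 1)×1000 = -22.454‰
α − 1 = ε/1000 = -0.0104
f^(α−1) = 0.43^(-0.0104) = 1.008816
δ_res = (-22.454 + 1000) × 1.008816 − 1000 = 986.164 − 1000 = -13.84‰

-13.8‰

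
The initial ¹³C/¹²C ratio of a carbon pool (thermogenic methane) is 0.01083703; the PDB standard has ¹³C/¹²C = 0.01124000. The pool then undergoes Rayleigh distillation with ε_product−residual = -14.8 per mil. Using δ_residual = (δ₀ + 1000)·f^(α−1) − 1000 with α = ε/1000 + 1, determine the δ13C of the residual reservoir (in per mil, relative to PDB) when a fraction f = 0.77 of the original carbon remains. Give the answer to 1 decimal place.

δ₀ = (0.01083703/0.01124000 − 1)×1000 = (0.964149 − 1)×1000 = -35.851 per mil
α − 1 = ε/1000 = -0.0148
f^(α−1) = 0.77^(-0.0148) = 1.003876
δ_res = (-35.851 + 1000) × 1.003876 − 1000 = 967.885 − 1000 = -32.11 per mil

-32.1 per mil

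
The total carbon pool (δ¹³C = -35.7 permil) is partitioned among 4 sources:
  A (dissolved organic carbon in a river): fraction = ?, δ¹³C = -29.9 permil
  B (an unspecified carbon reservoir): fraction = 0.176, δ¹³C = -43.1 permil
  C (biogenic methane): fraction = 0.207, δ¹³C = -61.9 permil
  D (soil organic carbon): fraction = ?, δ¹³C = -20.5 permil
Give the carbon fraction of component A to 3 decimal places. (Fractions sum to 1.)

Let f_A and f_D be the unknown fractions; fractions sum to 1 so f_A + f_D = 0.617.
Mass balance: Σ fᵢ·δᵢ = δ_bulk ⇒ f_A·(-29.9) + f_D·(-20.5) = -35.7 − (-20.399) = -15.301
Substitute f_D = 0.617 − f_A:
f_A·(-29.9 − -20.5) = -15.301 − 0.617×(-20.5) = -2.653
f_A = -2.653 / -9.4 = 0.2822

0.282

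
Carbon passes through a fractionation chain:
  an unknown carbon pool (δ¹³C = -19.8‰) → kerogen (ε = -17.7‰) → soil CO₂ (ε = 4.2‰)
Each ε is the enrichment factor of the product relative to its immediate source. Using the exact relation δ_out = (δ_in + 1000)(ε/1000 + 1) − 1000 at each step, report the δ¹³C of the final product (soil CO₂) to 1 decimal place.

step 1: δ = (-19.80 + 1000)·(-17.7/1000 + 1) − 1000 = -37.15‰
step 2: δ = (-37.15 + 1000)·(4.2/1000 + 1) − 1000 = -33.11‰

-33.1‰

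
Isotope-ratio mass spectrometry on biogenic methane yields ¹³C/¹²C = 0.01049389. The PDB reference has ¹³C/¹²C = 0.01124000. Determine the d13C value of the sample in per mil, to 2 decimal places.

d13C = (R_sample / R_standard − 1) × 1000
R_sample / R_standard = 0.01049389 / 0.01124000 = 0.933620
d13C = (0.933620 − 1) × 1000 = -66.380 per mil

-66.38 per mil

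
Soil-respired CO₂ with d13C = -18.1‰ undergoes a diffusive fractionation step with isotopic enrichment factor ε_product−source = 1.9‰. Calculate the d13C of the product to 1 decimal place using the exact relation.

To first order, δ_product ≈ δ_source + ε = -16.2‰.
Exactly, δ_product = (δ_source + 1000)·(ε/1000 + 1) − 1000.
δ_product = (-18.1 + 1000) × (1.9/1000 + 1) − 1000
δ_product = -16.23‰

-16.2‰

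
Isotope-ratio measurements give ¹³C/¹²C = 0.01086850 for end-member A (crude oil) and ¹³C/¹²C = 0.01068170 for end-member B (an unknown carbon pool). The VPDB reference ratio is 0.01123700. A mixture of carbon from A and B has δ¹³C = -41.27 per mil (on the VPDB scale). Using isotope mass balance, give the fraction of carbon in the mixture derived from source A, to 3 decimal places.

0.490

δ_A = (0.01086850/0.01123700 − 1)×1000 = (0.967207 − 1)×1000 = -32.793 per mil
δ_B = (0.01068170/0.01123700 − 1)×1000 = (0.950583 − 1)×1000 = -49.417 per mil
f_A = (δ_mix − δ_B)/(δ_A − δ_B) = (-41.27 − (-49.417))/(-32.793 − (-49.417))
f_A = 8.147 / 16.624 = 0.4901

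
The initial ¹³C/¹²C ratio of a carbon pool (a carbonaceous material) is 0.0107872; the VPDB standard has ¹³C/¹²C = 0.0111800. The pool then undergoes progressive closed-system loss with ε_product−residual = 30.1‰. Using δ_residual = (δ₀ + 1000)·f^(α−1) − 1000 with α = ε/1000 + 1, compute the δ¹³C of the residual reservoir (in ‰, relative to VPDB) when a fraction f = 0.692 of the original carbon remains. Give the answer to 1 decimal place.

-45.8‰

δ₀ = (0.0107872/0.0111800 − 1)×1000 = (0.964866 − 1)×1000 = -35.134‰
α − 1 = ε/1000 = 0.0301
f^(α−1) = 0.692^(0.0301) = 0.988979
δ_res = (-35.134 + 1000) × 0.988979 − 1000 = 954.232 − 1000 = -45.77‰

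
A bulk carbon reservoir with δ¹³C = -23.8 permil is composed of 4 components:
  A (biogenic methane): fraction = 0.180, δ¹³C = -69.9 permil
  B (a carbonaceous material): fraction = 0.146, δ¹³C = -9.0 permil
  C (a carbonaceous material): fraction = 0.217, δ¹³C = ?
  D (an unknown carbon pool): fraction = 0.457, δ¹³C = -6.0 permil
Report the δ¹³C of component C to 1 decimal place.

-33.0 permil

Isotope mass balance: δ_bulk = Σ fᵢ·δᵢ.
-23.8 = 0.180×(-69.9) + 0.146×(-9.0) + 0.217×δ_C + 0.457×(-6.0)
0.217·δ_C = -23.8 − (-16.638) = -7.162
δ_C = -7.162 / 0.217 = -33.00 permil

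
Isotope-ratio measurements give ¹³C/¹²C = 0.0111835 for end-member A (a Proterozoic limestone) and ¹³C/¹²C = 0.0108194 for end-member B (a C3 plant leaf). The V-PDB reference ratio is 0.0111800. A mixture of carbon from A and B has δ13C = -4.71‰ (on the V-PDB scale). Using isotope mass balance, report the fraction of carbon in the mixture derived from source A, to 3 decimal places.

0.846

δ_A = (0.0111835/0.0111800 − 1)×1000 = (1.000313 − 1)×1000 = 0.313‰
δ_B = (0.0108194/0.0111800 − 1)×1000 = (0.967746 − 1)×1000 = -32.254‰
f_A = (δ_mix − δ_B)/(δ_A − δ_B) = (-4.71 − (-32.254))/(0.313 − (-32.254))
f_A = 27.544 / 32.567 = 0.8458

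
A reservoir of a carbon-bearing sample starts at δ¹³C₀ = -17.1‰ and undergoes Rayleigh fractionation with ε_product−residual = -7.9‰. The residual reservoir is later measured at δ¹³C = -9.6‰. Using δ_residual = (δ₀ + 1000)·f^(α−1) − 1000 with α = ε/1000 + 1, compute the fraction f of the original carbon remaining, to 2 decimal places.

0.38

α − 1 = ε/1000 = -0.0079
(δ_res + 1000)/(δ₀ + 1000) = (-9.6 + 1000)/(-17.1 + 1000) = 990.4/982.9 = 1.007630
f = 1.007630^(1/-0.0079) = exp(ln(1.007630)/-0.0079) = exp(0.00760/-0.0079)
f = exp(-0.9622) = 0.3820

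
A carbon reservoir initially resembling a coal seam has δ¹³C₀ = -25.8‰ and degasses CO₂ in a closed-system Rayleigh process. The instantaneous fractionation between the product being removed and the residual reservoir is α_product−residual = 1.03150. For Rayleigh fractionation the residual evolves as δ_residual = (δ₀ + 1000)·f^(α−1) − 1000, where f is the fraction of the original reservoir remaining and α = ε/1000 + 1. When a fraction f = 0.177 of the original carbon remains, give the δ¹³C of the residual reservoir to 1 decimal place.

-77.5‰

Rayleigh residual: δ_res = (δ₀ + 1000)·f^(α−1) − 1000
α − 1 = 0.03150
f^(α−1) = 0.177^(0.03150) = 0.946915
δ_res = (-25.8 + 1000) × 0.946915 − 1000 = 922.485 − 1000 = -77.52‰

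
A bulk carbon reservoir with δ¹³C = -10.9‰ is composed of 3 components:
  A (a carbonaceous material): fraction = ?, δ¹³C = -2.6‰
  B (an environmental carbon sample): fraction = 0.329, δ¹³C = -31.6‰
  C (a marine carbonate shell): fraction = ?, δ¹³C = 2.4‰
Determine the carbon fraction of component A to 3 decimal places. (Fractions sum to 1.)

0.423

Let f_A and f_C be the unknown fractions; fractions sum to 1 so f_A + f_C = 0.671.
Mass balance: Σ fᵢ·δᵢ = δ_bulk ⇒ f_A·(-2.6) + f_C·(2.4) = -10.9 − (-10.396) = -0.504
Substitute f_C = 0.671 − f_A:
f_A·(-2.6 − 2.4) = -0.504 − 0.671×(2.4) = -2.114
f_A = -2.114 / -5.0 = 0.4228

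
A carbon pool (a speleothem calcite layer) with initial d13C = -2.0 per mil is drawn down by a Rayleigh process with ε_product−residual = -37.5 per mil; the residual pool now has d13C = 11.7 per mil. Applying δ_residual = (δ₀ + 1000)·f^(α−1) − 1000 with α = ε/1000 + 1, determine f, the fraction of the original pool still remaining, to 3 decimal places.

α − 1 = ε/1000 = -0.0375
(δ_res + 1000)/(δ₀ + 1000) = (11.7 + 1000)/(-2.0 + 1000) = 1011.7/998.0 = 1.013727
f = 1.013727^(1/-0.0375) = exp(ln(1.013727)/-0.0375) = exp(0.01363/-0.0375)
f = exp(-0.3636) = 0.6952

0.695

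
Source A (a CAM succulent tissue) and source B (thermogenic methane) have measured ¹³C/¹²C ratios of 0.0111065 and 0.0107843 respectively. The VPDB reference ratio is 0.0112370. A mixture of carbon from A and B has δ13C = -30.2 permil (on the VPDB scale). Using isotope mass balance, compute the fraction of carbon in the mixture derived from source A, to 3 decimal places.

0.352

δ_A = (0.0111065/0.0112370 − 1)×1000 = (0.988387 − 1)×1000 = -11.613 permil
δ_B = (0.0107843/0.0112370 − 1)×1000 = (0.959713 − 1)×1000 = -40.287 permil
f_A = (δ_mix − δ_B)/(δ_A − δ_B) = (-30.2 − (-40.287))/(-11.613 − (-40.287))
f_A = 10.087 / 28.673 = 0.3518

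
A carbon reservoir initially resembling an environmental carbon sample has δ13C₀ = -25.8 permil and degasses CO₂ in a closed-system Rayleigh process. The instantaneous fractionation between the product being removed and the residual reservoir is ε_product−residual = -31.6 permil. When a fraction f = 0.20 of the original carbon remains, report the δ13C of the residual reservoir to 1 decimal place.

25.0 permil

Rayleigh residual: δ_res = (δ₀ + 1000)·f^(α−1) − 1000
α = ε/1000 + 1 = 0.96840, so α − 1 = -0.03160
f^(α−1) = 0.20^(-0.03160) = 1.052174
δ_res = (-25.8 + 1000) × 1.052174 − 1000 = 1025.028 − 1000 = 25.03 permil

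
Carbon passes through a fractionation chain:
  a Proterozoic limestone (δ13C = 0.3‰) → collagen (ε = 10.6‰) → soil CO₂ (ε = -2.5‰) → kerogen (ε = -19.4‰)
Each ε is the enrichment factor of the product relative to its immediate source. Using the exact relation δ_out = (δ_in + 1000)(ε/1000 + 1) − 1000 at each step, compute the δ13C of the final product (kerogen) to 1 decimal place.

step 1: δ = (0.30 + 1000)·(10.6/1000 + 1) − 1000 = 10.90‰
step 2: δ = (10.90 + 1000)·(-2.5/1000 + 1) − 1000 = 8.38‰
step 3: δ = (8.38 + 1000)·(-19.4/1000 + 1) − 1000 = -11.19‰

-11.2‰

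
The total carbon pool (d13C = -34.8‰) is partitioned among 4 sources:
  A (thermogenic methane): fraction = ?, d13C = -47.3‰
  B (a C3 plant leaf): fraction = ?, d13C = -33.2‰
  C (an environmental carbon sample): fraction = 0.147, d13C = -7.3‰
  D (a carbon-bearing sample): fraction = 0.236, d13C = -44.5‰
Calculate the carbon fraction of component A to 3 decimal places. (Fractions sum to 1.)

Let f_A and f_B be the unknown fractions; fractions sum to 1 so f_A + f_B = 0.617.
Mass balance: Σ fᵢ·δᵢ = δ_bulk ⇒ f_A·(-47.3) + f_B·(-33.2) = -34.8 − (-11.575) = -23.225
Substitute f_B = 0.617 − f_A:
f_A·(-47.3 − -33.2) = -23.225 − 0.617×(-33.2) = -2.740
f_A = -2.740 / -14.1 = 0.1944

0.194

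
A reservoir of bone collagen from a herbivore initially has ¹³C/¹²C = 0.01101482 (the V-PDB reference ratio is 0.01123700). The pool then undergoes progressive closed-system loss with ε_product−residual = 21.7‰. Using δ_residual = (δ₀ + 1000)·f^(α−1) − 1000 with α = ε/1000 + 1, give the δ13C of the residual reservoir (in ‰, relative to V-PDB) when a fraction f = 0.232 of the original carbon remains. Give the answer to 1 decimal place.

δ₀ = (0.01101482/0.01123700 − 1)×1000 = (0.980228 − 1)×1000 = -19.772‰
α − 1 = ε/1000 = 0.0217
f^(α−1) = 0.232^(0.0217) = 0.968793
δ_res = (-19.772 + 1000) × 0.968793 − 1000 = 949.638 − 1000 = -50.36‰

-50.4‰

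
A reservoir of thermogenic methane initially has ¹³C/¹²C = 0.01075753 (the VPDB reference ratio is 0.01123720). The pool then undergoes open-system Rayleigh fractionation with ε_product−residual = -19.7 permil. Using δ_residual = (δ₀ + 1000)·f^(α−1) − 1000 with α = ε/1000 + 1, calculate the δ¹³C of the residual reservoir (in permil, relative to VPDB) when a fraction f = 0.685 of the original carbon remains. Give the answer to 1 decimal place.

δ₀ = (0.01075753/0.01123720 − 1)×1000 = (0.957314 − 1)×1000 = -42.686 permil
α − 1 = ε/1000 = -0.0197
f^(α−1) = 0.685^(-0.0197) = 1.007481
δ_res = (-42.686 + 1000) × 1.007481 − 1000 = 964.476 − 1000 = -35.52 permil

-35.5 permil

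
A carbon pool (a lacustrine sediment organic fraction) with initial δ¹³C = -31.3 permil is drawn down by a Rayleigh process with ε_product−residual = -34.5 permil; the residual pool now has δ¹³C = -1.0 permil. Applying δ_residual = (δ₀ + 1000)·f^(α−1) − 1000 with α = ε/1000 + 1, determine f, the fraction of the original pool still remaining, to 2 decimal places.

0.41

α − 1 = ε/1000 = -0.0345
(δ_res + 1000)/(δ₀ + 1000) = (-1.0 + 1000)/(-31.3 + 1000) = 999.0/968.7 = 1.031279
f = 1.031279^(1/-0.0345) = exp(ln(1.031279)/-0.0345) = exp(0.03080/-0.0345)
f = exp(-0.8927) = 0.4095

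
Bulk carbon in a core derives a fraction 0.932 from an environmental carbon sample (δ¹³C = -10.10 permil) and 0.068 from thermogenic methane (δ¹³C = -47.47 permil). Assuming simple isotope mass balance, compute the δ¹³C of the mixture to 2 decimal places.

δ_mix = f_A·δ_A + f_B·δ_B
δ_mix = 0.932 × (-10.10) + 0.068 × (-47.47)
δ_mix = -9.413 + -3.228 = -12.641 permil

-12.64 permil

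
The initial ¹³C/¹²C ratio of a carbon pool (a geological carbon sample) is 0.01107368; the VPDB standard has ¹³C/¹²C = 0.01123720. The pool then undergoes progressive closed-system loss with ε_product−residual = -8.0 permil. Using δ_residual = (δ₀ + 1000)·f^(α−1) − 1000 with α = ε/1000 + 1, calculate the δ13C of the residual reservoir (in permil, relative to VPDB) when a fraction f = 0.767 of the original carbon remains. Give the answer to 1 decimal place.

δ₀ = (0.01107368/0.01123720 − 1)×1000 = (0.985448 − 1)×1000 = -14.552 permil
α − 1 = ε/1000 = -0.0080
f^(α−1) = 0.767^(-0.0080) = 1.002124
δ_res = (-14.552 + 1000) × 1.002124 − 1000 = 987.542 − 1000 = -12.46 permil

-12.5 permil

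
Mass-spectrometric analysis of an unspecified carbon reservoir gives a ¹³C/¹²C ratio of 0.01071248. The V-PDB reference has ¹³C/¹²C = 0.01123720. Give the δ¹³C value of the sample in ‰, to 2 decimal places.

δ¹³C = (R_sample / R_standard − 1) × 1000
R_sample / R_standard = 0.01071248 / 0.01123720 = 0.953305
δ¹³C = (0.953305 − 1) × 1000 = -46.695‰

-46.69‰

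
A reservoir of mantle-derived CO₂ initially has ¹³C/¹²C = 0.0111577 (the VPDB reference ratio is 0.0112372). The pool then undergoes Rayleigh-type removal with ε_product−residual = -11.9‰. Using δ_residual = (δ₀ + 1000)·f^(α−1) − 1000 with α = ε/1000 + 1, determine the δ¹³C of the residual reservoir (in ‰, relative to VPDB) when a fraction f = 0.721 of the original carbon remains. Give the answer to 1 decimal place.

-3.2‰

δ₀ = (0.0111577/0.0112372 − 1)×1000 = (0.992925 − 1)×1000 = -7.075‰
α − 1 = ε/1000 = -0.0119
f^(α−1) = 0.721^(-0.0119) = 1.003900
δ_res = (-7.075 + 1000) × 1.003900 − 1000 = 996.798 − 1000 = -3.20‰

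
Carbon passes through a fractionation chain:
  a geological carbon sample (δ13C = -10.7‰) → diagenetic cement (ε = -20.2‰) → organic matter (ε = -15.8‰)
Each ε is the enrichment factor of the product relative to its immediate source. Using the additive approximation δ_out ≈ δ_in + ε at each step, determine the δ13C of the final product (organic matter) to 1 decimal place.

-46.7‰

step 1: δ ≈ -10.7 + (-20.2) = -30.9‰
step 2: δ ≈ -30.9 + (-15.8) = -46.7‰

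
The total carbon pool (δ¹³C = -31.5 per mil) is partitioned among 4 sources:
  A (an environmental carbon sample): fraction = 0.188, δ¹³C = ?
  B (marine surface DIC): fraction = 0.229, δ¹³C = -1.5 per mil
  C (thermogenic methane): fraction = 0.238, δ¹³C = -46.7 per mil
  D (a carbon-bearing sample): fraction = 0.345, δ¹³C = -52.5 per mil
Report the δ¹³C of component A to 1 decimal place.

Isotope mass balance: δ_bulk = Σ fᵢ·δᵢ.
-31.5 = 0.188×δ_A + 0.229×(-1.5) + 0.238×(-46.7) + 0.345×(-52.5)
0.188·δ_A = -31.5 − (-29.571) = -1.929
δ_A = -1.929 / 0.188 = -10.26 per mil

-10.3 per mil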